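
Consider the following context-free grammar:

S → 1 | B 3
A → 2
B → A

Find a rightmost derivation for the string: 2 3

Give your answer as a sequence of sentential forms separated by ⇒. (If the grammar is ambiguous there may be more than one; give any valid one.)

S ⇒ B 3 ⇒ A 3 ⇒ 2 3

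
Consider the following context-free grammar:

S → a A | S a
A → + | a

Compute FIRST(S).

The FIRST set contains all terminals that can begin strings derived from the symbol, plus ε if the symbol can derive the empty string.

We compute FIRST(S) using the standard algorithm.
FIRST(A) = {+, a}
FIRST(S) = {a}
Therefore, FIRST(S) = {a}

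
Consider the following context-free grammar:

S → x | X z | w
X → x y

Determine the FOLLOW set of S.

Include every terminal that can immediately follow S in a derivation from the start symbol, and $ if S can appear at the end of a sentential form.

We compute FOLLOW(S) using the standard algorithm.
FOLLOW(S) starts with {$}.
FIRST(S) = {w, x}
FIRST(X) = {x}
FOLLOW(S) = {$}
FOLLOW(X) = {z}
Therefore, FOLLOW(S) = {$}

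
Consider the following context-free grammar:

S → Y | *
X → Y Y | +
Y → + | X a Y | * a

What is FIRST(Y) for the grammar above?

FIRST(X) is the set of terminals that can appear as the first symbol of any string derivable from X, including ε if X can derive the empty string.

We compute FIRST(Y) using the standard algorithm.
FIRST(S) = {*, +}
FIRST(X) = {*, +}
FIRST(Y) = {*, +}
Therefore, FIRST(Y) = {*, +}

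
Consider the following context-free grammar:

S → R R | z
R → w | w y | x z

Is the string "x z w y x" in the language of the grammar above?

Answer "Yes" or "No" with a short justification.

No - no valid derivation exists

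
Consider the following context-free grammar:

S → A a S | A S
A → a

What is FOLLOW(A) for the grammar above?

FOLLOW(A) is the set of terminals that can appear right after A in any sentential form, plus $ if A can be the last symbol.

We compute FOLLOW(A) using the standard algorithm.
FOLLOW(S) starts with {$}.
FIRST(A) = {a}
FIRST(S) = {a}
FOLLOW(A) = {a}
FOLLOW(S) = {$}
Therefore, FOLLOW(A) = {a}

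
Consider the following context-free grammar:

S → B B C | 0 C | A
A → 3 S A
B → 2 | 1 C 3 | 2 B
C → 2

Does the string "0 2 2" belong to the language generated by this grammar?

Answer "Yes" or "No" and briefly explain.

No - no valid derivation exists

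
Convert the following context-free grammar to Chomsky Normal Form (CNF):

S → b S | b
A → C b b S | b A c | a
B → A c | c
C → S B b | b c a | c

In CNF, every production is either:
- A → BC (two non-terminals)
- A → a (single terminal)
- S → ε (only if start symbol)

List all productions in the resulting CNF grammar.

TB → b; S → b; TC → c; A → a; B → c; TA → a; C → c; S → TB S; A → C X0; X0 → TB X1; X1 → TB S; A → TB X2; X2 → A TC; B → A TC; C → S X3; X3 → B TB; C → TB X4; X4 → TC TA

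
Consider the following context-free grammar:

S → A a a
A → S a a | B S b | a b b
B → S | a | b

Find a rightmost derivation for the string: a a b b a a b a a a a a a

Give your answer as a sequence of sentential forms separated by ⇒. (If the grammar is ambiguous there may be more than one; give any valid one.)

S ⇒ A a a ⇒ S a a a a ⇒ A a a a a a a ⇒ B S b a a a a a a ⇒ B A a a b a a a a a a ⇒ B a b b a a b a a a a a a ⇒ a a b b a a b a a a a a a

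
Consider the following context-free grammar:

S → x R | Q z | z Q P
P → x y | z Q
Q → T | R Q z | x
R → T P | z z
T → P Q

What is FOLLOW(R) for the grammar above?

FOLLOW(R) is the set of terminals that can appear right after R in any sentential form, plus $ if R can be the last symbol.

We compute FOLLOW(R) using the standard algorithm.
FOLLOW(S) starts with {$}.
FIRST(P) = {x, z}
FIRST(Q) = {x, z}
FIRST(R) = {x, z}
FIRST(S) = {x, z}
FIRST(T) = {x, z}
FOLLOW(P) = {$, x, z}
FOLLOW(Q) = {$, x, z}
FOLLOW(R) = {$, x, z}
FOLLOW(S) = {$}
FOLLOW(T) = {$, x, z}
Therefore, FOLLOW(R) = {$, x, z}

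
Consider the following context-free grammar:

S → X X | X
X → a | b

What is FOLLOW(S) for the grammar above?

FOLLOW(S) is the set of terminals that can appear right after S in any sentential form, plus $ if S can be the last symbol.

We compute FOLLOW(S) using the standard algorithm.
FOLLOW(S) starts with {$}.
FIRST(S) = {a, b}
FIRST(X) = {a, b}
FOLLOW(S) = {$}
FOLLOW(X) = {$, a, b}
Therefore, FOLLOW(S) = {$}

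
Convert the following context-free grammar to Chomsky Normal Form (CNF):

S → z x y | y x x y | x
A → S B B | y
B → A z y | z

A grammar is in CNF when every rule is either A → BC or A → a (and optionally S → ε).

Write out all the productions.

TZ → z; TX → x; TY → y; S → x; A → y; B → z; S → TZ X0; X0 → TX TY; S → TY X1; X1 → TX X2; X2 → TX TY; A → S X3; X3 → B B; B → A X4; X4 → TZ TY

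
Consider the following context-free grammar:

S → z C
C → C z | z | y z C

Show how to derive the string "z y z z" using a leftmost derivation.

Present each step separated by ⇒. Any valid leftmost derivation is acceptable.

S ⇒ z C ⇒ z y z C ⇒ z y z z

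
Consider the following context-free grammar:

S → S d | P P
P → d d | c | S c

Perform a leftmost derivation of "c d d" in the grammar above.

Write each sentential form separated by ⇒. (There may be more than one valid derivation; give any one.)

S ⇒ P P ⇒ c P ⇒ c d d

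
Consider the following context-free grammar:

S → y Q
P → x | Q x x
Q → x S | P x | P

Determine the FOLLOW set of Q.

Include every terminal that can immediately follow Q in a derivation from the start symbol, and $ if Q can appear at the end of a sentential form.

We compute FOLLOW(Q) using the standard algorithm.
FOLLOW(S) starts with {$}.
FIRST(P) = {x}
FIRST(Q) = {x}
FIRST(S) = {y}
FOLLOW(P) = {$, x}
FOLLOW(Q) = {$, x}
FOLLOW(S) = {$, x}
Therefore, FOLLOW(Q) = {$, x}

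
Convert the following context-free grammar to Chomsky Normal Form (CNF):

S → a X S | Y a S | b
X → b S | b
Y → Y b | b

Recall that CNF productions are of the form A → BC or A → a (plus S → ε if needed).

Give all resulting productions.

TA → a; S → b; TB → b; X → b; Y → b; S → TA X0; X0 → X S; S → Y X1; X1 → TA S; X → TB S; Y → Y TB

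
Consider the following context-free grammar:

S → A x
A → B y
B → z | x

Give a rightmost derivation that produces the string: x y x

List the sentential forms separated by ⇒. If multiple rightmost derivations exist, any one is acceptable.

S ⇒ A x ⇒ B y x ⇒ x y x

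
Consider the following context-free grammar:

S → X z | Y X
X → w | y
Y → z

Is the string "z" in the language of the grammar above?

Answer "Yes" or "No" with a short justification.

No - no valid derivation exists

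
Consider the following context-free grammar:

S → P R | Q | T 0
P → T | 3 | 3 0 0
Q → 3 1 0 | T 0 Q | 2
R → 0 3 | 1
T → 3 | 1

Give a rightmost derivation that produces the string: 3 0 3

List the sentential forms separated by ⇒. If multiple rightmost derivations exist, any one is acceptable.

S ⇒ P R ⇒ P 0 3 ⇒ 3 0 3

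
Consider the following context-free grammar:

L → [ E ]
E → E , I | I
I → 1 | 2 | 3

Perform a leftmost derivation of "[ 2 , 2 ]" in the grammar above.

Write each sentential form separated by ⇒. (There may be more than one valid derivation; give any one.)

L ⇒ [ E ] ⇒ [ E , I ] ⇒ [ I , I ] ⇒ [ 2 , I ] ⇒ [ 2 , 2 ]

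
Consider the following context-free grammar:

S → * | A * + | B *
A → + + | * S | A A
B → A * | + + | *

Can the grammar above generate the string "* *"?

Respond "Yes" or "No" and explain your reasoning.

Yes - a valid derivation exists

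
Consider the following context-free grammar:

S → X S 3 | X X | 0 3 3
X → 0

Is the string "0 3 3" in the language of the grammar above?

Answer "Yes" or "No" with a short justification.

Yes - a valid derivation exists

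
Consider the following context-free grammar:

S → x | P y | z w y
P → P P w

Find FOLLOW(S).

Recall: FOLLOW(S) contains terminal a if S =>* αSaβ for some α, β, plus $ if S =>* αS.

We compute FOLLOW(S) using the standard algorithm.
FOLLOW(S) starts with {$}.
FIRST(P) = {}
FIRST(S) = {x, z}
FOLLOW(P) = {w, y}
FOLLOW(S) = {$}
Therefore, FOLLOW(S) = {$}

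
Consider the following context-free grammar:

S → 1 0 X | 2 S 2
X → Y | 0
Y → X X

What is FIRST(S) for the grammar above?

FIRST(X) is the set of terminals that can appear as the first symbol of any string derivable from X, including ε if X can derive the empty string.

We compute FIRST(S) using the standard algorithm.
FIRST(S) = {1, 2}
FIRST(X) = {0}
FIRST(Y) = {0}
Therefore, FIRST(S) = {1, 2}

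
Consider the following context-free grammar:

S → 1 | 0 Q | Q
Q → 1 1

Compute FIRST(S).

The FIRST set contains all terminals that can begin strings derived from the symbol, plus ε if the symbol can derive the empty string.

We compute FIRST(S) using the standard algorithm.
FIRST(Q) = {1}
FIRST(S) = {0, 1}
Therefore, FIRST(S) = {0, 1}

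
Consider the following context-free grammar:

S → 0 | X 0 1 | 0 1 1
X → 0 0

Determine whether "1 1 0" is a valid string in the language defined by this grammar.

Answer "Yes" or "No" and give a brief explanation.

No - no valid derivation exists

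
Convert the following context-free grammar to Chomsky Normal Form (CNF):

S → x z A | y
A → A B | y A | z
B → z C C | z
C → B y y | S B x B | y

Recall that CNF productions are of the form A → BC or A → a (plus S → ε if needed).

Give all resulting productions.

TX → x; TZ → z; S → y; TY → y; A → z; B → z; C → y; S → TX X0; X0 → TZ A; A → A B; A → TY A; B → TZ X1; X1 → C C; C → B X2; X2 → TY TY; C → S X3; X3 → B X4; X4 → TX B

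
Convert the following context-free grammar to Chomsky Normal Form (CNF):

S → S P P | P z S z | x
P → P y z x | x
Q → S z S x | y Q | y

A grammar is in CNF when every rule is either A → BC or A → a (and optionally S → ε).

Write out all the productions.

TZ → z; S → x; TY → y; TX → x; P → x; Q → y; S → S X0; X0 → P P; S → P X1; X1 → TZ X2; X2 → S TZ; P → P X3; X3 → TY X4; X4 → TZ TX; Q → S X5; X5 → TZ X6; X6 → S TX; Q → TY Q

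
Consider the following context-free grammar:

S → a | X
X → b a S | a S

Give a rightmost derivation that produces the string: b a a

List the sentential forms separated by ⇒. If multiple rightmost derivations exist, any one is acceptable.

S ⇒ X ⇒ b a S ⇒ b a a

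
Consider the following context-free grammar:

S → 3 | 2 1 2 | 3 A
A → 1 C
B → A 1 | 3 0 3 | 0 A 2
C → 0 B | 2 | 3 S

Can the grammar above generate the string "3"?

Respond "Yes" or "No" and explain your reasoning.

Yes - a valid derivation exists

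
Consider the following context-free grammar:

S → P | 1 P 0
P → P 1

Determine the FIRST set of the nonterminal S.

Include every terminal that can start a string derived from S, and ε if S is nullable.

We compute FIRST(S) using the standard algorithm.
FIRST(P) = {}
FIRST(S) = {1}
Therefore, FIRST(S) = {1}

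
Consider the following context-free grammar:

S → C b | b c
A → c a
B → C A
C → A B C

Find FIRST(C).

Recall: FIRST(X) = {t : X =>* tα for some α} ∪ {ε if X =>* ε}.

We compute FIRST(C) using the standard algorithm.
FIRST(A) = {c}
FIRST(B) = {c}
FIRST(C) = {c}
FIRST(S) = {b, c}
Therefore, FIRST(C) = {c}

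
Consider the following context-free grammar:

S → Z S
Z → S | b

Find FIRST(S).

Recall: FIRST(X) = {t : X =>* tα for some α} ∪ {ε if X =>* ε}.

We compute FIRST(S) using the standard algorithm.
FIRST(S) = {b}
FIRST(Z) = {b}
Therefore, FIRST(S) = {b}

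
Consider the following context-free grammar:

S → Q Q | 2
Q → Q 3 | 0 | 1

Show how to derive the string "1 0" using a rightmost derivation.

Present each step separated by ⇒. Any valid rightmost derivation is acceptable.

S ⇒ Q Q ⇒ Q 0 ⇒ 1 0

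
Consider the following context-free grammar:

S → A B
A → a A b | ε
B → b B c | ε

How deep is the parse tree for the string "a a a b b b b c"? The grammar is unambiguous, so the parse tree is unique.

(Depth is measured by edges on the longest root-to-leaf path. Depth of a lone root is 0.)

5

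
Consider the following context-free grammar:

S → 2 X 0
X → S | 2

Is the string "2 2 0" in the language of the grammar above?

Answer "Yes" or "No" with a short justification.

Yes - a valid derivation exists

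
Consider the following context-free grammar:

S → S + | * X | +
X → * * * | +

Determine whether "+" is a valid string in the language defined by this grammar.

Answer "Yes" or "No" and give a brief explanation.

Yes - a valid derivation exists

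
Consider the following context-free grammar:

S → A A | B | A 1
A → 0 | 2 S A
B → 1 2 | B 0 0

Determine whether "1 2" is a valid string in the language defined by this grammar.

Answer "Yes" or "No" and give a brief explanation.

Yes - a valid derivation exists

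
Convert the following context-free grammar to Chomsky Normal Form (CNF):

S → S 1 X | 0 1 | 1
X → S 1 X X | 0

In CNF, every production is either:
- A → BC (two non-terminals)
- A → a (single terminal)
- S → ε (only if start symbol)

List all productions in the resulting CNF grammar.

T1 → 1; T0 → 0; S → 1; X → 0; S → S X0; X0 → T1 X; S → T0 T1; X → S X1; X1 → T1 X2; X2 → X X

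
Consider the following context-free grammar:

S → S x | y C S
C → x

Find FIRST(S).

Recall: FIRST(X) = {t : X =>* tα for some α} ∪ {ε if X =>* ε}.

We compute FIRST(S) using the standard algorithm.
FIRST(C) = {x}
FIRST(S) = {y}
Therefore, FIRST(S) = {y}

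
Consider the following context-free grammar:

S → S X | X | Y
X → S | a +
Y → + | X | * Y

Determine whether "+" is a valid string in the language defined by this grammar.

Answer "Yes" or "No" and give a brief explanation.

Yes - a valid derivation exists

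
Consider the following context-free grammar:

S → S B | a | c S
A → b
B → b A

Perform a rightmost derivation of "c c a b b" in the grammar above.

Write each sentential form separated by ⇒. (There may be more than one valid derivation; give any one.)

S ⇒ S B ⇒ S b A ⇒ S b b ⇒ c S b b ⇒ c c S b b ⇒ c c a b b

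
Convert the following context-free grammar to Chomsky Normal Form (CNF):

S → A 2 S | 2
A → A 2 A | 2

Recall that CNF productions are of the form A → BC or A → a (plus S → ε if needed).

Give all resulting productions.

T2 → 2; S → 2; A → 2; S → A X0; X0 → T2 S; A → A X1; X1 → T2 A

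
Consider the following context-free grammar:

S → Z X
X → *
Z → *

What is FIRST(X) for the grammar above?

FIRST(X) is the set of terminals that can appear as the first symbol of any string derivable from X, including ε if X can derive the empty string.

We compute FIRST(X) using the standard algorithm.
FIRST(S) = {*}
FIRST(X) = {*}
FIRST(Z) = {*}
Therefore, FIRST(X) = {*}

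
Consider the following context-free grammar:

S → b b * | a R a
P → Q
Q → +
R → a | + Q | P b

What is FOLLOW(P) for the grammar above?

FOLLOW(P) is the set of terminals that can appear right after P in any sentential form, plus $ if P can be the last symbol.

We compute FOLLOW(P) using the standard algorithm.
FOLLOW(S) starts with {$}.
FIRST(P) = {+}
FIRST(Q) = {+}
FIRST(R) = {+, a}
FIRST(S) = {a, b}
FOLLOW(P) = {b}
FOLLOW(Q) = {a, b}
FOLLOW(R) = {a}
FOLLOW(S) = {$}
Therefore, FOLLOW(P) = {b}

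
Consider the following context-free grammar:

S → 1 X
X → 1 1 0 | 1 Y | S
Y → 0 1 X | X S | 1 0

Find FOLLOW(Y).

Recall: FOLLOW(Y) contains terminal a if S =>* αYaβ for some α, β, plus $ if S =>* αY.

We compute FOLLOW(Y) using the standard algorithm.
FOLLOW(S) starts with {$}.
FIRST(S) = {1}
FIRST(X) = {1}
FIRST(Y) = {0, 1}
FOLLOW(S) = {$, 1}
FOLLOW(X) = {$, 1}
FOLLOW(Y) = {$, 1}
Therefore, FOLLOW(Y) = {$, 1}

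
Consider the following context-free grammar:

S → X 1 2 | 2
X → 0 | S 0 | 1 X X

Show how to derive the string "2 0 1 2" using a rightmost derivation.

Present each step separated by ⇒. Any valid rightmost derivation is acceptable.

S ⇒ X 1 2 ⇒ S 0 1 2 ⇒ 2 0 1 2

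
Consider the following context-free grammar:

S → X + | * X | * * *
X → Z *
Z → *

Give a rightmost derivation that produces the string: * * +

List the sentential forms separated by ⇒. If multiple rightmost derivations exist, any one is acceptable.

S ⇒ X + ⇒ Z * + ⇒ * * +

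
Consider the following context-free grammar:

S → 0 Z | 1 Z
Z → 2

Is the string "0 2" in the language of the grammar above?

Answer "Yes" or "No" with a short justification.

Yes - a valid derivation exists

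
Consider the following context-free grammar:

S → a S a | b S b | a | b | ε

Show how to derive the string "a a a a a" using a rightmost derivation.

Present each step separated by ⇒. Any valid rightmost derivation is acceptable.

S ⇒ a S a ⇒ a a S a a ⇒ a a a a a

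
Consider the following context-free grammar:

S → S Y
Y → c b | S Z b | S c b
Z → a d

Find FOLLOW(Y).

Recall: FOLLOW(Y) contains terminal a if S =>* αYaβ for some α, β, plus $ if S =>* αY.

We compute FOLLOW(Y) using the standard algorithm.
FOLLOW(S) starts with {$}.
FIRST(S) = {}
FIRST(Y) = {c}
FIRST(Z) = {a}
FOLLOW(S) = {$, a, c}
FOLLOW(Y) = {$, a, c}
FOLLOW(Z) = {b}
Therefore, FOLLOW(Y) = {$, a, c}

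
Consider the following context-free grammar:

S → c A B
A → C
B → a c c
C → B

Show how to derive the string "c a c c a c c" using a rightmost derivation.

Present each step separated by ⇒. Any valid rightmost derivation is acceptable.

S ⇒ c A B ⇒ c A a c c ⇒ c C a c c ⇒ c B a c c ⇒ c a c c a c c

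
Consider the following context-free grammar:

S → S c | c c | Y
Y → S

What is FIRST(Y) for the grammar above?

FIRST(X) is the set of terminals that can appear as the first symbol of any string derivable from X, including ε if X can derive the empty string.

We compute FIRST(Y) using the standard algorithm.
FIRST(S) = {c}
FIRST(Y) = {c}
Therefore, FIRST(Y) = {c}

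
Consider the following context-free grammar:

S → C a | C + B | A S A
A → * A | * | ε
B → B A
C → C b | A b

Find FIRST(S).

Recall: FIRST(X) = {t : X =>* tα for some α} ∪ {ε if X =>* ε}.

We compute FIRST(S) using the standard algorithm.
FIRST(A) = {*, ε}
FIRST(B) = {}
FIRST(C) = {*, b}
FIRST(S) = {*, b}
Therefore, FIRST(S) = {*, b}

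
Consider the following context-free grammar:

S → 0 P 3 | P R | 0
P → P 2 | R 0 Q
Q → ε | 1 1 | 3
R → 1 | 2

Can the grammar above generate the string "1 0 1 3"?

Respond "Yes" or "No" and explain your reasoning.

No - no valid derivation exists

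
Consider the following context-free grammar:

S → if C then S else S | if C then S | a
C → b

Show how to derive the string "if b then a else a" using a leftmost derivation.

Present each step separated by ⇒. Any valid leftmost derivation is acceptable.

S ⇒ if C then S else S ⇒ if b then S else S ⇒ if b then a else S ⇒ if b then a else a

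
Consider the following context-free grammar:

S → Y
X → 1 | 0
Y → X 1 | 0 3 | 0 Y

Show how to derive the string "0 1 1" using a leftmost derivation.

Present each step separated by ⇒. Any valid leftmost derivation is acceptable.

S ⇒ Y ⇒ 0 Y ⇒ 0 X 1 ⇒ 0 1 1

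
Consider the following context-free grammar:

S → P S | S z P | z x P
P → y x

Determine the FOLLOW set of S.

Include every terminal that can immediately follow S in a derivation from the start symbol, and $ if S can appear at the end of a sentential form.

We compute FOLLOW(S) using the standard algorithm.
FOLLOW(S) starts with {$}.
FIRST(P) = {y}
FIRST(S) = {y, z}
FOLLOW(P) = {$, y, z}
FOLLOW(S) = {$, z}
Therefore, FOLLOW(S) = {$, z}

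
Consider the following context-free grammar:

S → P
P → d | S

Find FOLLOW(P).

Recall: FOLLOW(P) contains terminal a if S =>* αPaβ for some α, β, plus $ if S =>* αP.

We compute FOLLOW(P) using the standard algorithm.
FOLLOW(S) starts with {$}.
FIRST(P) = {d}
FIRST(S) = {d}
FOLLOW(P) = {$}
FOLLOW(S) = {$}
Therefore, FOLLOW(P) = {$}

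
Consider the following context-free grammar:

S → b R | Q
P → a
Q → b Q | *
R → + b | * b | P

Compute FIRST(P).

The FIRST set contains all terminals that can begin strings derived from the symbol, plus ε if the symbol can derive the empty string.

We compute FIRST(P) using the standard algorithm.
FIRST(P) = {a}
FIRST(Q) = {*, b}
FIRST(R) = {*, +, a}
FIRST(S) = {*, b}
Therefore, FIRST(P) = {a}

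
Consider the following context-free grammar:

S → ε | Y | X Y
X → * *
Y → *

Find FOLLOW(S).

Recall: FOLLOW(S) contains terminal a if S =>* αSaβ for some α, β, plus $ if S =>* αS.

We compute FOLLOW(S) using the standard algorithm.
FOLLOW(S) starts with {$}.
FIRST(S) = {*, ε}
FIRST(X) = {*}
FIRST(Y) = {*}
FOLLOW(S) = {$}
FOLLOW(X) = {*}
FOLLOW(Y) = {$}
Therefore, FOLLOW(S) = {$}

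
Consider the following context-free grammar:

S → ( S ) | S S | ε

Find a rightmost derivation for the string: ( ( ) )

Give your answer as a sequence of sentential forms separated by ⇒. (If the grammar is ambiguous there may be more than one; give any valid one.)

S ⇒ ( S ) ⇒ ( ( S ) ) ⇒ ( ( ) )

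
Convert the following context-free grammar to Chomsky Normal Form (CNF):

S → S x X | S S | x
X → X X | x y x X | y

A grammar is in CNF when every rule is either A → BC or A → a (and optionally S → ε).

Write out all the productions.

TX → x; S → x; TY → y; X → y; S → S X0; X0 → TX X; S → S S; X → X X; X → TX X1; X1 → TY X2; X2 → TX X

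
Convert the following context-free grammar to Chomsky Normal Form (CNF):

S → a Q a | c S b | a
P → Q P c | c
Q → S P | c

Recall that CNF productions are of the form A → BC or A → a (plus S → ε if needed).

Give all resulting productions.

TA → a; TC → c; TB → b; S → a; P → c; Q → c; S → TA X0; X0 → Q TA; S → TC X1; X1 → S TB; P → Q X2; X2 → P TC; Q → S P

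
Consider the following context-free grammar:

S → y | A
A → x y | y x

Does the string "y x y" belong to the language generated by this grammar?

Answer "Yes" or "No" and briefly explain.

No - no valid derivation exists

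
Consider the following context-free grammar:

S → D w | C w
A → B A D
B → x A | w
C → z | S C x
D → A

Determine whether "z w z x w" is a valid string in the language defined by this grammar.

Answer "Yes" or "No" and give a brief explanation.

Yes - a valid derivation exists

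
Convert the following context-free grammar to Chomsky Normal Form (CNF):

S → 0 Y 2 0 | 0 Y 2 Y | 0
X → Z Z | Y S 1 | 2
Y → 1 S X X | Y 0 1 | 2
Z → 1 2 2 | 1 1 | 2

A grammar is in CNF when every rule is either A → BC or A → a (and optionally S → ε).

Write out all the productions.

T0 → 0; T2 → 2; S → 0; T1 → 1; X → 2; Y → 2; Z → 2; S → T0 X0; X0 → Y X1; X1 → T2 T0; S → T0 X2; X2 → Y X3; X3 → T2 Y; X → Z Z; X → Y X4; X4 → S T1; Y → T1 X5; X5 → S X6; X6 → X X; Y → Y X7; X7 → T0 T1; Z → T1 X8; X8 → T2 T2; Z → T1 T1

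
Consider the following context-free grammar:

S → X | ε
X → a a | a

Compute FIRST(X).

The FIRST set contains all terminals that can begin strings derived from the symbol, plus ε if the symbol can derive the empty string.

We compute FIRST(X) using the standard algorithm.
FIRST(S) = {a, ε}
FIRST(X) = {a}
Therefore, FIRST(X) = {a}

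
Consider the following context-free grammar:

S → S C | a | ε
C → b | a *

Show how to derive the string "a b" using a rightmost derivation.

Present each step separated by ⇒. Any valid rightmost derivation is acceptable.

S ⇒ S C ⇒ S b ⇒ a b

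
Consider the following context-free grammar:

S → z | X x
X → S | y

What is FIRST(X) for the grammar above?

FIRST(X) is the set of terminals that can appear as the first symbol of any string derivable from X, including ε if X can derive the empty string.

We compute FIRST(X) using the standard algorithm.
FIRST(S) = {y, z}
FIRST(X) = {y, z}
Therefore, FIRST(X) = {y, z}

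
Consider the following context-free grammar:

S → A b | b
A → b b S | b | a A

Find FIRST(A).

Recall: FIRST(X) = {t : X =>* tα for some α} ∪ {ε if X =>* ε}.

We compute FIRST(A) using the standard algorithm.
FIRST(A) = {a, b}
FIRST(S) = {a, b}
Therefore, FIRST(A) = {a, b}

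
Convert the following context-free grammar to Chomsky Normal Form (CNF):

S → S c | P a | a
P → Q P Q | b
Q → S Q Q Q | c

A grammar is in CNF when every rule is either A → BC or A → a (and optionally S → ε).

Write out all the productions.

TC → c; TA → a; S → a; P → b; Q → c; S → S TC; S → P TA; P → Q X0; X0 → P Q; Q → S X1; X1 → Q X2; X2 → Q Q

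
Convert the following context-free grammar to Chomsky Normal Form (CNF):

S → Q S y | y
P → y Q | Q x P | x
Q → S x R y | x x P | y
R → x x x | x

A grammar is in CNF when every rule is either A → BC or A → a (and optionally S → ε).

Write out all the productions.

TY → y; S → y; TX → x; P → x; Q → y; R → x; S → Q X0; X0 → S TY; P → TY Q; P → Q X1; X1 → TX P; Q → S X2; X2 → TX X3; X3 → R TY; Q → TX X4; X4 → TX P; R → TX X5; X5 → TX TX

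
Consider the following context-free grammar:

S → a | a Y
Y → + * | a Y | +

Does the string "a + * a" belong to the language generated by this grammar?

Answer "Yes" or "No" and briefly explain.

No - no valid derivation exists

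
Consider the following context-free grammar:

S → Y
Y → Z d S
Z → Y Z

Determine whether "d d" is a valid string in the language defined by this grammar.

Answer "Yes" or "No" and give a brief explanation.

No - no valid derivation exists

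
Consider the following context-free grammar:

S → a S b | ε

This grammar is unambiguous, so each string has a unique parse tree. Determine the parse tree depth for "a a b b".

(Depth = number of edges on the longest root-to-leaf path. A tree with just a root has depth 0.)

3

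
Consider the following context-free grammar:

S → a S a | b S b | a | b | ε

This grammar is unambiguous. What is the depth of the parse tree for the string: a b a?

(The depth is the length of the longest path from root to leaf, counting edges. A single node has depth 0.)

2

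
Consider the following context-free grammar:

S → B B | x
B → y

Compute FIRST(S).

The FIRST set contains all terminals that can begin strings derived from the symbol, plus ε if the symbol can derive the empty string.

We compute FIRST(S) using the standard algorithm.
FIRST(B) = {y}
FIRST(S) = {x, y}
Therefore, FIRST(S) = {x, y}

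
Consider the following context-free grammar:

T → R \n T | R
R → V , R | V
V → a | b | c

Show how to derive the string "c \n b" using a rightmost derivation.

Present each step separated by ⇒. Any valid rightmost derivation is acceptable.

T ⇒ R \n T ⇒ R \n R ⇒ R \n V ⇒ R \n b ⇒ V \n b ⇒ c \n b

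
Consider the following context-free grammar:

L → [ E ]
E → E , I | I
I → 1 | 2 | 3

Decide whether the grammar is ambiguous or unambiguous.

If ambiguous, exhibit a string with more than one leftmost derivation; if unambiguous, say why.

Unambiguous - every string in the language has a unique leftmost derivation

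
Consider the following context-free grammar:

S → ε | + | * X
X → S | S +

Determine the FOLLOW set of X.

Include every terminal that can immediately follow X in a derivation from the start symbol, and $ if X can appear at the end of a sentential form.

We compute FOLLOW(X) using the standard algorithm.
FOLLOW(S) starts with {$}.
FIRST(S) = {*, +, ε}
FIRST(X) = {*, +, ε}
FOLLOW(S) = {$, +}
FOLLOW(X) = {$, +}
Therefore, FOLLOW(X) = {$, +}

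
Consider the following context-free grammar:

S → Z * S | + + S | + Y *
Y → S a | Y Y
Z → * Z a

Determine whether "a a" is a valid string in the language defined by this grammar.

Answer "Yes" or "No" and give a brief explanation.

No - no valid derivation exists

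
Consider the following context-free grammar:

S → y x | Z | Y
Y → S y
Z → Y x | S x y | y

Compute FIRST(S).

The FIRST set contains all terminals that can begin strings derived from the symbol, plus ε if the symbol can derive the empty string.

We compute FIRST(S) using the standard algorithm.
FIRST(S) = {y}
FIRST(Y) = {y}
FIRST(Z) = {y}
Therefore, FIRST(S) = {y}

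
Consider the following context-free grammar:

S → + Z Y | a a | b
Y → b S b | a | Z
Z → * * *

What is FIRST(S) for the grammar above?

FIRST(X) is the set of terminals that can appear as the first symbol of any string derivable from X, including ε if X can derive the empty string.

We compute FIRST(S) using the standard algorithm.
FIRST(S) = {+, a, b}
FIRST(Y) = {*, a, b}
FIRST(Z) = {*}
Therefore, FIRST(S) = {+, a, b}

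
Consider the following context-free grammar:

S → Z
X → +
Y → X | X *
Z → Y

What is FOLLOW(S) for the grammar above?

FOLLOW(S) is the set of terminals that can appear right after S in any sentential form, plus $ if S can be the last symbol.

We compute FOLLOW(S) using the standard algorithm.
FOLLOW(S) starts with {$}.
FIRST(S) = {+}
FIRST(X) = {+}
FIRST(Y) = {+}
FIRST(Z) = {+}
FOLLOW(S) = {$}
FOLLOW(X) = {$, *}
FOLLOW(Y) = {$}
FOLLOW(Z) = {$}
Therefore, FOLLOW(S) = {$}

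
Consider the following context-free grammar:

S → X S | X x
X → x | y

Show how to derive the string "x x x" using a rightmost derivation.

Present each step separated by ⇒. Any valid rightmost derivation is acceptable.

S ⇒ X S ⇒ X X x ⇒ X x x ⇒ x x x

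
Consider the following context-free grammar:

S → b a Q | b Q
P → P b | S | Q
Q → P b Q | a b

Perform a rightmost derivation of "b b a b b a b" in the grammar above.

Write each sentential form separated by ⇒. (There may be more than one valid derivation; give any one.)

S ⇒ b Q ⇒ b P b Q ⇒ b P b a b ⇒ b S b a b ⇒ b b Q b a b ⇒ b b a b b a b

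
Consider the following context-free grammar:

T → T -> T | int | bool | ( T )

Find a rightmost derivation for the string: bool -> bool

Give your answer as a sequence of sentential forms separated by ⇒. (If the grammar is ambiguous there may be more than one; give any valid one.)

T ⇒ T -> T ⇒ T -> bool ⇒ bool -> bool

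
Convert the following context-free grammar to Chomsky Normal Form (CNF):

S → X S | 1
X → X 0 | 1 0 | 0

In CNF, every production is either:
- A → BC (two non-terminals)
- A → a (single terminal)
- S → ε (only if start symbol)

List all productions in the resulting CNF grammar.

S → 1; T0 → 0; T1 → 1; X → 0; S → X S; X → X T0; X → T1 T0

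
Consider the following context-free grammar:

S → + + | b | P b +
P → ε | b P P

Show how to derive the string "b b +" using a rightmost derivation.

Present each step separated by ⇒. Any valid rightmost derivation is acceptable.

S ⇒ P b + ⇒ b P P b + ⇒ b P b + ⇒ b b +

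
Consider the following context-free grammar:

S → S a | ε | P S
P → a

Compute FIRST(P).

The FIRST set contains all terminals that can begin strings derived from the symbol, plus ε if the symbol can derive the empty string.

We compute FIRST(P) using the standard algorithm.
FIRST(P) = {a}
FIRST(S) = {a, ε}
Therefore, FIRST(P) = {a}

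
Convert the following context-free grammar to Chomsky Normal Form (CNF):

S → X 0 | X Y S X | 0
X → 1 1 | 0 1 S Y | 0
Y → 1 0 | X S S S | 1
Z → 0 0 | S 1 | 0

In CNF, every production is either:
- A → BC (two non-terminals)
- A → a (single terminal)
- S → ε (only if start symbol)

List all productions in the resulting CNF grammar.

T0 → 0; S → 0; T1 → 1; X → 0; Y → 1; Z → 0; S → X T0; S → X X0; X0 → Y X1; X1 → S X; X → T1 T1; X → T0 X2; X2 → T1 X3; X3 → S Y; Y → T1 T0; Y → X X4; X4 → S X5; X5 → S S; Z → T0 T0; Z → S T1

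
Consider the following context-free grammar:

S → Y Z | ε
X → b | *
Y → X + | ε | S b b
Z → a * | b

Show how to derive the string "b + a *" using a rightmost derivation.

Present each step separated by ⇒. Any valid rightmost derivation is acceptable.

S ⇒ Y Z ⇒ Y a * ⇒ X + a * ⇒ b + a *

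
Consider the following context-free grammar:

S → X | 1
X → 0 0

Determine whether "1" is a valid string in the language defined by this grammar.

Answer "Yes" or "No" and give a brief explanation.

Yes - a valid derivation exists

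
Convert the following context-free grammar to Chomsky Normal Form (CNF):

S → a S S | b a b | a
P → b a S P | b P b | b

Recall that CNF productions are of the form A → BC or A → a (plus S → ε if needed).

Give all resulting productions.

TA → a; TB → b; S → a; P → b; S → TA X0; X0 → S S; S → TB X1; X1 → TA TB; P → TB X2; X2 → TA X3; X3 → S P; P → TB X4; X4 → P TB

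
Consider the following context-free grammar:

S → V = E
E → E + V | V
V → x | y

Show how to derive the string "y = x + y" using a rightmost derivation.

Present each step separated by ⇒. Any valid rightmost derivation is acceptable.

S ⇒ V = E ⇒ V = E + V ⇒ V = E + y ⇒ V = V + y ⇒ V = x + y ⇒ y = x + y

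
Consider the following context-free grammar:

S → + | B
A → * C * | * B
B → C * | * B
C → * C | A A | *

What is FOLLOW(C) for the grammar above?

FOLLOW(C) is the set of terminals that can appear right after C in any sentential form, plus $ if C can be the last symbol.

We compute FOLLOW(C) using the standard algorithm.
FOLLOW(S) starts with {$}.
FIRST(A) = {*}
FIRST(B) = {*}
FIRST(C) = {*}
FIRST(S) = {*, +}
FOLLOW(A) = {*}
FOLLOW(B) = {$, *}
FOLLOW(C) = {*}
FOLLOW(S) = {$}
Therefore, FOLLOW(C) = {*}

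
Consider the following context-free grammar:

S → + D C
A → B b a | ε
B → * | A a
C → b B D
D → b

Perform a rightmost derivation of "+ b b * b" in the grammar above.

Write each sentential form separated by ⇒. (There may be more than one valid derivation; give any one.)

S ⇒ + D C ⇒ + D b B D ⇒ + D b B b ⇒ + D b * b ⇒ + b b * b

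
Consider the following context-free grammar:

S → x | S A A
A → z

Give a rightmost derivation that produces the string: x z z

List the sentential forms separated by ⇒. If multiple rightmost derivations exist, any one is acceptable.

S ⇒ S A A ⇒ S A z ⇒ S z z ⇒ x z z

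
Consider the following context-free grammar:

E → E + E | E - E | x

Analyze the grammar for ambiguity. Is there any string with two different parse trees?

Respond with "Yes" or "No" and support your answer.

Yes - the string 'x + x - x + x' has two distinct parse trees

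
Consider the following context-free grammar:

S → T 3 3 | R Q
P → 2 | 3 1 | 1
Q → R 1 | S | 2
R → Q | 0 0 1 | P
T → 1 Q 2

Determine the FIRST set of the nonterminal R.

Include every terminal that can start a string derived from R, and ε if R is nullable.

We compute FIRST(R) using the standard algorithm.
FIRST(P) = {1, 2, 3}
FIRST(Q) = {0, 1, 2, 3}
FIRST(R) = {0, 1, 2, 3}
FIRST(S) = {0, 1, 2, 3}
FIRST(T) = {1}
Therefore, FIRST(R) = {0, 1, 2, 3}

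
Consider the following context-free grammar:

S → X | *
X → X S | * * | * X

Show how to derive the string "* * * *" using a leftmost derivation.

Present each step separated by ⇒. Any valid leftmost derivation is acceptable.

S ⇒ X ⇒ * X ⇒ * * X ⇒ * * * *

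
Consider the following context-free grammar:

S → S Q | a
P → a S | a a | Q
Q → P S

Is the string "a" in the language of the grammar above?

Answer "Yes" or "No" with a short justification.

Yes - a valid derivation exists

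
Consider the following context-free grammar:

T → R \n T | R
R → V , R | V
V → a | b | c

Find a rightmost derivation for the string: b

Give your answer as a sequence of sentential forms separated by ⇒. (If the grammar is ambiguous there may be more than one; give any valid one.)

T ⇒ R ⇒ V ⇒ b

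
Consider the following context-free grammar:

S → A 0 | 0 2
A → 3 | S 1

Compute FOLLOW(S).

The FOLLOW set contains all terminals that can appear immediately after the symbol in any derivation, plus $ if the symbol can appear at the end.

We compute FOLLOW(S) using the standard algorithm.
FOLLOW(S) starts with {$}.
FIRST(A) = {0, 3}
FIRST(S) = {0, 3}
FOLLOW(A) = {0}
FOLLOW(S) = {$, 1}
Therefore, FOLLOW(S) = {$, 1}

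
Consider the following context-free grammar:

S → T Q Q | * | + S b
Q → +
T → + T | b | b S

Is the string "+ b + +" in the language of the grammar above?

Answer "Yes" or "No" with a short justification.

Yes - a valid derivation exists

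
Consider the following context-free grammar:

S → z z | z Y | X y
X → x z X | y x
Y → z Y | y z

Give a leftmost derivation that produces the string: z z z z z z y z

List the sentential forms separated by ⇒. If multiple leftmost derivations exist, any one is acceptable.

S ⇒ z Y ⇒ z z Y ⇒ z z z Y ⇒ z z z z Y ⇒ z z z z z Y ⇒ z z z z z z Y ⇒ z z z z z z y z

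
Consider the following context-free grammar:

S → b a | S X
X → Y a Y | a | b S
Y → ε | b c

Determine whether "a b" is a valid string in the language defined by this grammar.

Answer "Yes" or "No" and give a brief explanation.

No - no valid derivation exists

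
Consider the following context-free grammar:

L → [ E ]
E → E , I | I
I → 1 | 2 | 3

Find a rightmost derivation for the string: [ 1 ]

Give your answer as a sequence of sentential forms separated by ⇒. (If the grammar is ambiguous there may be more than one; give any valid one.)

L ⇒ [ E ] ⇒ [ I ] ⇒ [ 1 ]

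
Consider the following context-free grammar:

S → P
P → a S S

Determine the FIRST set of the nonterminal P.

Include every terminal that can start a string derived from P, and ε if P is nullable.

We compute FIRST(P) using the standard algorithm.
FIRST(P) = {a}
FIRST(S) = {a}
Therefore, FIRST(P) = {a}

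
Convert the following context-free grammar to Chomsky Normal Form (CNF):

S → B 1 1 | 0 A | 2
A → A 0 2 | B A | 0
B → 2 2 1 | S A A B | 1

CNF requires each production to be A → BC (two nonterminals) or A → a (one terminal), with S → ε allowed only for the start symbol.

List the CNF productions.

T1 → 1; T0 → 0; S → 2; T2 → 2; A → 0; B → 1; S → B X0; X0 → T1 T1; S → T0 A; A → A X1; X1 → T0 T2; A → B A; B → T2 X2; X2 → T2 T1; B → S X3; X3 → A X4; X4 → A B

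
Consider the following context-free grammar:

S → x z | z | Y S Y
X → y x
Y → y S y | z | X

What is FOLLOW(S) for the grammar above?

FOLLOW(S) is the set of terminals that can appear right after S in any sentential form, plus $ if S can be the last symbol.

We compute FOLLOW(S) using the standard algorithm.
FOLLOW(S) starts with {$}.
FIRST(S) = {x, y, z}
FIRST(X) = {y}
FIRST(Y) = {y, z}
FOLLOW(S) = {$, y, z}
FOLLOW(X) = {$, x, y, z}
FOLLOW(Y) = {$, x, y, z}
Therefore, FOLLOW(S) = {$, y, z}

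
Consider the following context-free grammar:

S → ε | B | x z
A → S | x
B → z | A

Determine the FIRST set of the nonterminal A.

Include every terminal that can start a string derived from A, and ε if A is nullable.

We compute FIRST(A) using the standard algorithm.
FIRST(A) = {x, z, ε}
FIRST(B) = {x, z, ε}
FIRST(S) = {x, z, ε}
Therefore, FIRST(A) = {x, z, ε}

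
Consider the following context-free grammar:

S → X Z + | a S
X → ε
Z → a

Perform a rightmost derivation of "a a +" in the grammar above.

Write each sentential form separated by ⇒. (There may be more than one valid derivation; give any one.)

S ⇒ a S ⇒ a X Z + ⇒ a X a + ⇒ a a +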